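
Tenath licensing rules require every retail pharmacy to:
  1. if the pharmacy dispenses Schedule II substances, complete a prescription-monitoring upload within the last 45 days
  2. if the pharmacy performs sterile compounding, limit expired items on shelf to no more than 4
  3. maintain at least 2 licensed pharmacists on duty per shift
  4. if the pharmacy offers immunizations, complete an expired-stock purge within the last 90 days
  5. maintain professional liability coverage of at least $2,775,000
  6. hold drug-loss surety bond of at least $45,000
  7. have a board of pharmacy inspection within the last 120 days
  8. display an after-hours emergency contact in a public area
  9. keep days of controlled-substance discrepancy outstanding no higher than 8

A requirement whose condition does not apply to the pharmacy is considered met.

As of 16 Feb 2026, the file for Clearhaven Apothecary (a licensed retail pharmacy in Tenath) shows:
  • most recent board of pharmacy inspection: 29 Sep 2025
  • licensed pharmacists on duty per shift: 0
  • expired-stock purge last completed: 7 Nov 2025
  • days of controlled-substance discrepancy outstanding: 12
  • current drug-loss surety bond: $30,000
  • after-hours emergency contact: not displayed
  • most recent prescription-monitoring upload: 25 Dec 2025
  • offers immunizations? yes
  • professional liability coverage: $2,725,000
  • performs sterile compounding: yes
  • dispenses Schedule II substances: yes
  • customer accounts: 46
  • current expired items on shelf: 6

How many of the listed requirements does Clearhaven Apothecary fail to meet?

1. condition 'dispenses Schedule II substances' holds; prescription-monitoring upload 53 days ago vs limit 45 → not met
2. condition 'performs sterile compounding' holds; expired items on shelf 6 > 4 → not met
3. licensed pharmacists on duty per shift 0 < 2 → not met
4. condition 'offers immunizations' holds; expired-stock purge 101 days ago vs limit 90 → not met
5. professional liability coverage $2,725,000 < $2,775,000 → not met
6. drug-loss surety bond $30,000 < $45,000 → not met
7. board of pharmacy inspection 140 days ago vs limit 120 → not met
8. after-hours emergency contact absent → not met
9. days of controlled-substance discrepancy outstanding 12 > 8 → not met
Not met: 9 of 9

9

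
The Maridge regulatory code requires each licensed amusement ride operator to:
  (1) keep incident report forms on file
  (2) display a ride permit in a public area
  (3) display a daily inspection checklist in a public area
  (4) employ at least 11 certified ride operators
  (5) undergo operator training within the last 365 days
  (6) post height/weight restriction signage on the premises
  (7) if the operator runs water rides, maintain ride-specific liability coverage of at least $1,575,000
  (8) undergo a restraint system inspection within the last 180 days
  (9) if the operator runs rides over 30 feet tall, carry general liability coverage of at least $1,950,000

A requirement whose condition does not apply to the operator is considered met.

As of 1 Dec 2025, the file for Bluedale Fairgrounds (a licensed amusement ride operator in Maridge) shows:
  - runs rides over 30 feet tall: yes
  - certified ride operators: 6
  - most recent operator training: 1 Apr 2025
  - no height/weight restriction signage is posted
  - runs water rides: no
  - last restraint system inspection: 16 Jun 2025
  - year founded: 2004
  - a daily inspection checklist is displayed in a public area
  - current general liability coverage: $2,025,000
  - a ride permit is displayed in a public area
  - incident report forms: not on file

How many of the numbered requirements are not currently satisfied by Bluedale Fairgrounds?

1. incident report forms absent → not met
2. ride permit present → met
3. daily inspection checklist present → met
4. certified ride operators 6 < 11 → not met
5. operator training 244 days ago vs limit 365 → met
6. height/weight restriction signage absent → not met
7. condition 'runs water rides' does not hold → requirement n/a → met
8. restraint system inspection 168 days ago vs limit 180 → met
9. condition 'runs rides over 30 feet tall' holds; general liability coverage $2,025,000 ≥ $1,950,000 → met
Not met: 3 of 9

3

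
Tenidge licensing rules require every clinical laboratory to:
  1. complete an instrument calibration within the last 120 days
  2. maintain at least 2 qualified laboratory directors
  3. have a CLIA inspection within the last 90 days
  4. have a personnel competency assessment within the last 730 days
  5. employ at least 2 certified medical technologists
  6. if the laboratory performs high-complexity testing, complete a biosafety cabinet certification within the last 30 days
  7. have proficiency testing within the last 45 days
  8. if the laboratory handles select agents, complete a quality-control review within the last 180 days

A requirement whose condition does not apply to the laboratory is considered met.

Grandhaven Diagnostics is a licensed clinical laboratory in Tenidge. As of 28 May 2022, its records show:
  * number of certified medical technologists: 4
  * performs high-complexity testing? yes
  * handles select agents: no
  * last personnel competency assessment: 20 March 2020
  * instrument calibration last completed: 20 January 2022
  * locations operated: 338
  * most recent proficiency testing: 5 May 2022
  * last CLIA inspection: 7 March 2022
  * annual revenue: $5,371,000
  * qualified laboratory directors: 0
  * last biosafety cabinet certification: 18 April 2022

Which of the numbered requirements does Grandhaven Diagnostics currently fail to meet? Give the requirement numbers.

1. instrument calibration 128 days ago vs limit 120 → not met
2. qualified laboratory directors 0 < 2 → not met
3. CLIA inspection 82 days ago vs limit 90 → met
4. personnel competency assessment 799 days ago vs limit 730 → not met
5. certified medical technologists 4 ≥ 2 → met
6. condition 'performs high-complexity testing' holds; biosafety cabinet certification 40 days ago vs limit 30 → not met
7. proficiency testing 23 days ago vs limit 45 → met
8. condition 'handles select agents' does not hold → requirement n/a → met
Not met: 1, 2, 4, 6

1, 2, 4, 6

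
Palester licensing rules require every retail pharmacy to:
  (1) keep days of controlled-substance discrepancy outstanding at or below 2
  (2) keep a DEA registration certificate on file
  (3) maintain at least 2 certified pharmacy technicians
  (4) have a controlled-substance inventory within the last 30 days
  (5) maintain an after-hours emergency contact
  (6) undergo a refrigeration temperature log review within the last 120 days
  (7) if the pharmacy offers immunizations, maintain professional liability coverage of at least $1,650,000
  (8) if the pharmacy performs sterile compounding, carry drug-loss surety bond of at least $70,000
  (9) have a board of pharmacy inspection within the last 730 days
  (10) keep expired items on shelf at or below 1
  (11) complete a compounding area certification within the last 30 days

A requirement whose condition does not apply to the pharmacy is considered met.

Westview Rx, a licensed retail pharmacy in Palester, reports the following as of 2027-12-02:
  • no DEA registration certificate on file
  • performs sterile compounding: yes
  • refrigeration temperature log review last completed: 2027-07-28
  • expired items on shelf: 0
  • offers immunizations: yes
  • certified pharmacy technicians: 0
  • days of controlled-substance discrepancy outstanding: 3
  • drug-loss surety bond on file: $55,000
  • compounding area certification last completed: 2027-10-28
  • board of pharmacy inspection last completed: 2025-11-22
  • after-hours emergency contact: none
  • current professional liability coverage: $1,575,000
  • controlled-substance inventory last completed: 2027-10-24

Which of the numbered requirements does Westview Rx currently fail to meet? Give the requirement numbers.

1, 2, 3, 4, 5, 6, 7, 8, 9, 11

1. days of controlled-substance discrepancy outstanding 3 > 2 → not met
2. DEA registration certificate absent → not met
3. certified pharmacy technicians 0 < 2 → not met
4. controlled-substance inventory 39 days ago vs limit 30 → not met
5. after-hours emergency contact absent → not met
6. refrigeration temperature log review 127 days ago vs limit 120 → not met
7. condition 'offers immunizations' holds; professional liability coverage $1,575,000 < $1,650,000 → not met
8. condition 'performs sterile compounding' holds; drug-loss surety bond $55,000 < $70,000 → not met
9. board of pharmacy inspection 740 days ago vs limit 730 → not met
10. expired items on shelf 0 ≤ 1 → met
11. compounding area certification 35 days ago vs limit 30 → not met
Not met: 1, 2, 3, 4, 5, 6, 7, 8, 9, 11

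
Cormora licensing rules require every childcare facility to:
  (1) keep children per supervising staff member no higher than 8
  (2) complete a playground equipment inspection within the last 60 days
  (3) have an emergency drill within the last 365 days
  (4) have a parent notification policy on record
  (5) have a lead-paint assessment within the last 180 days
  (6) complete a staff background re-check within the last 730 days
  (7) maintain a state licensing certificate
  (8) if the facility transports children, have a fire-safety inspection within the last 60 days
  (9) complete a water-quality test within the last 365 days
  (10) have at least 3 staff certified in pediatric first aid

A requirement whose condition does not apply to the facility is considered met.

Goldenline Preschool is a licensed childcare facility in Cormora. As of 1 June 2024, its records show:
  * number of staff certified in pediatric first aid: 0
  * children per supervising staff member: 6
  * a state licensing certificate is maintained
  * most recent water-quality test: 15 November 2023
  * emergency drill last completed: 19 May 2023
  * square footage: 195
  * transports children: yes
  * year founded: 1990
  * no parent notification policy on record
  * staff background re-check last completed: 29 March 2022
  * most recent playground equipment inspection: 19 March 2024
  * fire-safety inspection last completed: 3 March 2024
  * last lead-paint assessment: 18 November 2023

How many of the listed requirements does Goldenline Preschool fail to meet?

7

1. children per supervising staff member 6 ≤ 8 → met
2. playground equipment inspection 74 days ago vs limit 60 → not met
3. emergency drill 379 days ago vs limit 365 → not met
4. parent notification policy absent → not met
5. lead-paint assessment 196 days ago vs limit 180 → not met
6. staff background re-check 795 days ago vs limit 730 → not met
7. state licensing certificate present → met
8. condition 'transports children' holds; fire-safety inspection 90 days ago vs limit 60 → not met
9. water-quality test 199 days ago vs limit 365 → met
10. staff certified in pediatric first aid 0 < 3 → not met
Not met: 7 of 10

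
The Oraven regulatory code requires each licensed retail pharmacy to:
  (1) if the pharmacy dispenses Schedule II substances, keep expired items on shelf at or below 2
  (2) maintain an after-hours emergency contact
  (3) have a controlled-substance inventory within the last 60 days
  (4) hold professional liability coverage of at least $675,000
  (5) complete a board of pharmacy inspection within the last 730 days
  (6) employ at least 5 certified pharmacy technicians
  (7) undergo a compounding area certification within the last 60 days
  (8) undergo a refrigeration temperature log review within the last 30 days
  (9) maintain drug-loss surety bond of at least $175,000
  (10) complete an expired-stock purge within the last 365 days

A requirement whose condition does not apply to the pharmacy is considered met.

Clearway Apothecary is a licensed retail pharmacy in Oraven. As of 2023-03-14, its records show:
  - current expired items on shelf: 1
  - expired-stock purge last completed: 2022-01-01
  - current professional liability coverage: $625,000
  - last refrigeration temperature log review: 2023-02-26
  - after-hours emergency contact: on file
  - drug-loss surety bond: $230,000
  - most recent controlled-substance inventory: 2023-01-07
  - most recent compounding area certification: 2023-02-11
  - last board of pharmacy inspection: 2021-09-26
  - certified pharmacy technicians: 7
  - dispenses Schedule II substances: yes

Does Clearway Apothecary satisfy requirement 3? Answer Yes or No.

No

3. controlled-substance inventory 66 days ago vs limit 60 → not met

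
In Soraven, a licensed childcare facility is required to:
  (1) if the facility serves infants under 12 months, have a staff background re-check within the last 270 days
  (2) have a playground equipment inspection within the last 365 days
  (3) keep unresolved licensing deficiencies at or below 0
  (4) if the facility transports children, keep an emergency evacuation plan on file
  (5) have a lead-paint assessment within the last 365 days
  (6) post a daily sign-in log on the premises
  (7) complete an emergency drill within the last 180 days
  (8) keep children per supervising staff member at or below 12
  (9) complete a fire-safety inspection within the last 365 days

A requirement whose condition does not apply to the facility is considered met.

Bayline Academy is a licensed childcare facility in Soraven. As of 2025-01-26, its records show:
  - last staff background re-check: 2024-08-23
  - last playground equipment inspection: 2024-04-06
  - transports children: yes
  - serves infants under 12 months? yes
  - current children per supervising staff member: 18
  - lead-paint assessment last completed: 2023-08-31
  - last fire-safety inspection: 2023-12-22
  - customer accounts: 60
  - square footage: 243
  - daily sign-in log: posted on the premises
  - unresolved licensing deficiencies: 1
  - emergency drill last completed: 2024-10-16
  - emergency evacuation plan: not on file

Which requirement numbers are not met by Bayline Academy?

3, 4, 5, 8, 9

1. condition 'serves infants under 12 months' holds; staff background re-check 156 days ago vs limit 270 → met
2. playground equipment inspection 295 days ago vs limit 365 → met
3. unresolved licensing deficiencies 1 > 0 → not met
4. condition 'transports children' holds; emergency evacuation plan absent → not met
5. lead-paint assessment 514 days ago vs limit 365 → not met
6. daily sign-in log present → met
7. emergency drill 102 days ago vs limit 180 → met
8. children per supervising staff member 18 > 12 → not met
9. fire-safety inspection 401 days ago vs limit 365 → not met
Not met: 3, 4, 5, 8, 9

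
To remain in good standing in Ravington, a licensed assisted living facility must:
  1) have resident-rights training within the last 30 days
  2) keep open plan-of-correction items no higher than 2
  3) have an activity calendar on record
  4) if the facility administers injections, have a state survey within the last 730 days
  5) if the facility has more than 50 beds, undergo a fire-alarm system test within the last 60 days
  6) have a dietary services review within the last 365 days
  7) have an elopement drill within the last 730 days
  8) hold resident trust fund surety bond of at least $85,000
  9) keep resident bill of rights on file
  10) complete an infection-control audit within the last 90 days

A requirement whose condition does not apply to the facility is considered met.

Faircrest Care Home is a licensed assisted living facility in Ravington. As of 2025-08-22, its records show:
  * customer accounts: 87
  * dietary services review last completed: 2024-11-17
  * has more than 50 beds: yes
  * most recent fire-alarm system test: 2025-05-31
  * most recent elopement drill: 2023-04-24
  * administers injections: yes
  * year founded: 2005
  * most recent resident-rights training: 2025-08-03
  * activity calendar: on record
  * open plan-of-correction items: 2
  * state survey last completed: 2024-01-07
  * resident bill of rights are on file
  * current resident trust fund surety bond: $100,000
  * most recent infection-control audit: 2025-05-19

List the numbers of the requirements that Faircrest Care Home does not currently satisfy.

1. resident-rights training 19 days ago vs limit 30 → met
2. open plan-of-correction items 2 ≤ 2 → met
3. activity calendar present → met
4. condition 'administers injections' holds; state survey 593 days ago vs limit 730 → met
5. condition 'has more than 50 beds' holds; fire-alarm system test 83 days ago vs limit 60 → not met
6. dietary services review 278 days ago vs limit 365 → met
7. elopement drill 851 days ago vs limit 730 → not met
8. resident trust fund surety bond $100,000 ≥ $85,000 → met
9. resident bill of rights present → met
10. infection-control audit 95 days ago vs limit 90 → not met
Not met: 5, 7, 10

5, 7, 10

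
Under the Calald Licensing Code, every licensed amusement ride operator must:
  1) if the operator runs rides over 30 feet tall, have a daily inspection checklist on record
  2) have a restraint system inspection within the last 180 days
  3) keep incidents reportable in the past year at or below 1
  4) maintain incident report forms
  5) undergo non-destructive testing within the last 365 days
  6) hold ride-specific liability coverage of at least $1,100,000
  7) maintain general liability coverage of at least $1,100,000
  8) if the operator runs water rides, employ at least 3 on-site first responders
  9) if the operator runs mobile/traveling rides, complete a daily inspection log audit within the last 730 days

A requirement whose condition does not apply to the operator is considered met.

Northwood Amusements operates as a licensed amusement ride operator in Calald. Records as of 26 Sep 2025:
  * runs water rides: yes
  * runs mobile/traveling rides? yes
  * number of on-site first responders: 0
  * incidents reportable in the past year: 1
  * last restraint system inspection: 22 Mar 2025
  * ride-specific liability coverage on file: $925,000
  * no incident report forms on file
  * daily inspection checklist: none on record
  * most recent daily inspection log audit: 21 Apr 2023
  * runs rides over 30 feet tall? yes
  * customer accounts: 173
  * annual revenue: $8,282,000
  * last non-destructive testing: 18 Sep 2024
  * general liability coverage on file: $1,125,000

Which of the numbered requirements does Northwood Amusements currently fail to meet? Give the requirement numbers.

1, 2, 4, 5, 6, 8, 9

1. condition 'runs rides over 30 feet tall' holds; daily inspection checklist absent → not met
2. restraint system inspection 188 days ago vs limit 180 → not met
3. incidents reportable in the past year 1 ≤ 1 → met
4. incident report forms absent → not met
5. non-destructive testing 373 days ago vs limit 365 → not met
6. ride-specific liability coverage $925,000 < $1,100,000 → not met
7. general liability coverage $1,125,000 ≥ $1,100,000 → met
8. condition 'runs water rides' holds; on-site first responders 0 < 3 → not met
9. condition 'runs mobile/traveling rides' holds; daily inspection log audit 889 days ago vs limit 730 → not met
Not met: 1, 2, 4, 5, 6, 8, 9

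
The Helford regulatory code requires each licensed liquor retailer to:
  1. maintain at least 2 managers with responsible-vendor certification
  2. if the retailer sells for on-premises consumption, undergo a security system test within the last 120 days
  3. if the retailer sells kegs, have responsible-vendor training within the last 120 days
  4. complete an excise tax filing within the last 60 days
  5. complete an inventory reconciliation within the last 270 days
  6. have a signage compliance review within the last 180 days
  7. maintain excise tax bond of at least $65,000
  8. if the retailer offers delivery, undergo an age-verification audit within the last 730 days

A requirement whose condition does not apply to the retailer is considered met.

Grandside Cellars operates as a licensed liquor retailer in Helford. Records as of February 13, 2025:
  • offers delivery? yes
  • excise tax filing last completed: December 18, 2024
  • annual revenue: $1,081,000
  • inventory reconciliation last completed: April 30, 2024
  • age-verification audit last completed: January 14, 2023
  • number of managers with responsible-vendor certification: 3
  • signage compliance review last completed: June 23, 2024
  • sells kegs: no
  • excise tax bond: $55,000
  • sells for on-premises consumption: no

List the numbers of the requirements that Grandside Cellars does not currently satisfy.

1. managers with responsible-vendor certification 3 ≥ 2 → met
2. condition 'sells for on-premises consumption' does not hold → requirement n/a → met
3. condition 'sells kegs' does not hold → requirement n/a → met
4. excise tax filing 57 days ago vs limit 60 → met
5. inventory reconciliation 289 days ago vs limit 270 → not met
6. signage compliance review 235 days ago vs limit 180 → not met
7. excise tax bond $55,000 < $65,000 → not met
8. condition 'offers delivery' holds; age-verification audit 761 days ago vs limit 730 → not met
Not met: 5, 6, 7, 8

5, 6, 7, 8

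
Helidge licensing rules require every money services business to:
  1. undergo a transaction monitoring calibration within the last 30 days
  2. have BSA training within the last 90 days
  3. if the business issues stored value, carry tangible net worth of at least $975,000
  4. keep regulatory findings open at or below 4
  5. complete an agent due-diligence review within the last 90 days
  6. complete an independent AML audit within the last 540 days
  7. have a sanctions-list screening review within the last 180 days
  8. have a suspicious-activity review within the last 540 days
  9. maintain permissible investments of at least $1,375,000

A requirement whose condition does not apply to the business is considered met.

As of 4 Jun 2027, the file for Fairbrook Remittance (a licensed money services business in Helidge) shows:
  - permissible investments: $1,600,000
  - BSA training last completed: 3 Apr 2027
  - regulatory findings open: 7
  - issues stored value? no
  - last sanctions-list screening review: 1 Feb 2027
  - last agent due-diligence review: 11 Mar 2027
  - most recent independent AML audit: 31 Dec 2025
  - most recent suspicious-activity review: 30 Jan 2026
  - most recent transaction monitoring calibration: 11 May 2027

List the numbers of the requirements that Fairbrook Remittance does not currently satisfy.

4

1. transaction monitoring calibration 24 days ago vs limit 30 → met
2. BSA training 62 days ago vs limit 90 → met
3. condition 'issues stored value' does not hold → requirement n/a → met
4. regulatory findings open 7 > 4 → not met
5. agent due-diligence review 85 days ago vs limit 90 → met
6. independent AML audit 520 days ago vs limit 540 → met
7. sanctions-list screening review 123 days ago vs limit 180 → met
8. suspicious-activity review 490 days ago vs limit 540 → met
9. permissible investments $1,600,000 ≥ $1,375,000 → met
Not met: 4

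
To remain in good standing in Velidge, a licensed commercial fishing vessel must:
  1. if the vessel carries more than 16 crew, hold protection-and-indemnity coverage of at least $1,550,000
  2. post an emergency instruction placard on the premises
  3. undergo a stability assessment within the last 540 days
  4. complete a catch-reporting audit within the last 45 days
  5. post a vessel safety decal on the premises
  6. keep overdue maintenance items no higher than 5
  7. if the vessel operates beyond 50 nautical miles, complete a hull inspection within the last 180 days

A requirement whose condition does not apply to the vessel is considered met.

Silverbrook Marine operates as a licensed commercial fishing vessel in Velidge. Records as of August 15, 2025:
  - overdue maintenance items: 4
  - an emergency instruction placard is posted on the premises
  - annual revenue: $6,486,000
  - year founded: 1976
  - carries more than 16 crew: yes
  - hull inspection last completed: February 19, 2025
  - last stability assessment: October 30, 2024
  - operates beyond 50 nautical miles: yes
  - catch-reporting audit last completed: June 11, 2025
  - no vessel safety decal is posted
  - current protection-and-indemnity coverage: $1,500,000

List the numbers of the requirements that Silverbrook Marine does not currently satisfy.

1, 4, 5

1. condition 'carries more than 16 crew' holds; protection-and-indemnity coverage $1,500,000 < $1,550,000 → not met
2. emergency instruction placard present → met
3. stability assessment 289 days ago vs limit 540 → met
4. catch-reporting audit 65 days ago vs limit 45 → not met
5. vessel safety decal absent → not met
6. overdue maintenance items 4 ≤ 5 → met
7. condition 'operates beyond 50 nautical miles' holds; hull inspection 177 days ago vs limit 180 → met
Not met: 1, 4, 5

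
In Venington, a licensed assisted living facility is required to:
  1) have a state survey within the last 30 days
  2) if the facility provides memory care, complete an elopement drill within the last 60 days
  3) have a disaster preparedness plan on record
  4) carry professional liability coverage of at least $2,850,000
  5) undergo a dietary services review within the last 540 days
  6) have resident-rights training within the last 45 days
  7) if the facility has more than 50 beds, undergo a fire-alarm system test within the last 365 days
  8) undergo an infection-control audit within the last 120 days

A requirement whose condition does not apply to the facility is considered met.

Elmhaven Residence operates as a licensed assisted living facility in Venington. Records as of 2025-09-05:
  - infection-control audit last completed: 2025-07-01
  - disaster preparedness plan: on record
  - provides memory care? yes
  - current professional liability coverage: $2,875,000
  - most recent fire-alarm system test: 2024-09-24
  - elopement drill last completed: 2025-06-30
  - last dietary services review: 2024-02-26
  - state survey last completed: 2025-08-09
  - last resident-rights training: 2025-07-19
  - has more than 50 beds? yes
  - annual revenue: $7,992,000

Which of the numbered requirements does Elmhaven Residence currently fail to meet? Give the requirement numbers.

1. state survey 27 days ago vs limit 30 → met
2. condition 'provides memory care' holds; elopement drill 67 days ago vs limit 60 → not met
3. disaster preparedness plan present → met
4. professional liability coverage $2,875,000 ≥ $2,850,000 → met
5. dietary services review 557 days ago vs limit 540 → not met
6. resident-rights training 48 days ago vs limit 45 → not met
7. condition 'has more than 50 beds' holds; fire-alarm system test 346 days ago vs limit 365 → met
8. infection-control audit 66 days ago vs limit 120 → met
Not met: 2, 5, 6

2, 5, 6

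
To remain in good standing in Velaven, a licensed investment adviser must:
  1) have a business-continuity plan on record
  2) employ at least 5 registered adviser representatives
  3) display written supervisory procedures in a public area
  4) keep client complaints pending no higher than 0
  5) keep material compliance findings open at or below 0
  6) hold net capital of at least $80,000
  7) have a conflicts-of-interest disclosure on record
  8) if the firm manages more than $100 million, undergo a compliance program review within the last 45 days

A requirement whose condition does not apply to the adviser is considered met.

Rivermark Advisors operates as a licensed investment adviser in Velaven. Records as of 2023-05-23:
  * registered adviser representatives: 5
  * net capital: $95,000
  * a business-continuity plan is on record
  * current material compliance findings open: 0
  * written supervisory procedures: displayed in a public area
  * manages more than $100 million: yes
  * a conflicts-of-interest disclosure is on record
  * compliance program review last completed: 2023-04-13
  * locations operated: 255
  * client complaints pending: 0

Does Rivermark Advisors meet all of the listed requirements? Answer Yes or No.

Yes

1. business-continuity plan present → met
2. registered adviser representatives 5 ≥ 5 → met
3. written supervisory procedures present → met
4. client complaints pending 0 ≤ 0 → met
5. material compliance findings open 0 ≤ 0 → met
6. net capital $95,000 ≥ $80,000 → met
7. conflicts-of-interest disclosure present → met
8. condition 'manages more than $100 million' holds; compliance program review 40 days ago vs limit 45 → met
All met.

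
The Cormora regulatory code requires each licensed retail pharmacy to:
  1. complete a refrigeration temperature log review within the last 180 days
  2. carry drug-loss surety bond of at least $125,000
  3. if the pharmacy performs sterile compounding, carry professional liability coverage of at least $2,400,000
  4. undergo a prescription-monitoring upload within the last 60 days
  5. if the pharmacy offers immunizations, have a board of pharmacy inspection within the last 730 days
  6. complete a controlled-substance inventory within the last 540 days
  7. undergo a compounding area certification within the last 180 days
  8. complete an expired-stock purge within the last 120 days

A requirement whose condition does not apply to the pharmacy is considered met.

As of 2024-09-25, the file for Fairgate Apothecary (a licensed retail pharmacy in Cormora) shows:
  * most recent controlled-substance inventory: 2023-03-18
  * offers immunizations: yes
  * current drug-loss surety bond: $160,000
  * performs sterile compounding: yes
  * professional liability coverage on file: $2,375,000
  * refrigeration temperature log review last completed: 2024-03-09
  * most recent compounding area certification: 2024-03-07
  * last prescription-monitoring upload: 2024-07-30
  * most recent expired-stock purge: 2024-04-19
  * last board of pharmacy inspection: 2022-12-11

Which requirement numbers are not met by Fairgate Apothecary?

1, 3, 6, 7, 8

1. refrigeration temperature log review 200 days ago vs limit 180 → not met
2. drug-loss surety bond $160,000 ≥ $125,000 → met
3. condition 'performs sterile compounding' holds; professional liability coverage $2,375,000 < $2,400,000 → not met
4. prescription-monitoring upload 57 days ago vs limit 60 → met
5. condition 'offers immunizations' holds; board of pharmacy inspection 654 days ago vs limit 730 → met
6. controlled-substance inventory 557 days ago vs limit 540 → not met
7. compounding area certification 202 days ago vs limit 180 → not met
8. expired-stock purge 159 days ago vs limit 120 → not met
Not met: 1, 3, 6, 7, 8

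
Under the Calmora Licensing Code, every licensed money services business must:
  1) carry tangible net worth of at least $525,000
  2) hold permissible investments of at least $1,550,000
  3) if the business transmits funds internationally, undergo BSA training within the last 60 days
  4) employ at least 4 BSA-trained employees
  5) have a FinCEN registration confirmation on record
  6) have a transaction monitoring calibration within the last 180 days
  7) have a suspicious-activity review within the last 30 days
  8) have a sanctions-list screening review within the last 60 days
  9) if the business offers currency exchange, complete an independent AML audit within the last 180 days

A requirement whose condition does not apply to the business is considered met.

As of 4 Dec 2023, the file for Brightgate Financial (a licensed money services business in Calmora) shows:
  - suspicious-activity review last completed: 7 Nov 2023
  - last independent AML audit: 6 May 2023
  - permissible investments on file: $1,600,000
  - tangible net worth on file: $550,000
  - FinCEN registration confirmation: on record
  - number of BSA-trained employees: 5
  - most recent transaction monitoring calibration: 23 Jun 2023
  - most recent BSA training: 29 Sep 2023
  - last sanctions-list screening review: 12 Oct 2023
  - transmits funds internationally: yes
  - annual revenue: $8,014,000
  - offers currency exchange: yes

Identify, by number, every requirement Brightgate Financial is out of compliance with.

3, 9

1. tangible net worth $550,000 ≥ $525,000 → met
2. permissible investments $1,600,000 ≥ $1,550,000 → met
3. condition 'transmits funds internationally' holds; BSA training 66 days ago vs limit 60 → not met
4. BSA-trained employees 5 ≥ 4 → met
5. FinCEN registration confirmation present → met
6. transaction monitoring calibration 164 days ago vs limit 180 → met
7. suspicious-activity review 27 days ago vs limit 30 → met
8. sanctions-list screening review 53 days ago vs limit 60 → met
9. condition 'offers currency exchange' holds; independent AML audit 212 days ago vs limit 180 → not met
Not met: 3, 9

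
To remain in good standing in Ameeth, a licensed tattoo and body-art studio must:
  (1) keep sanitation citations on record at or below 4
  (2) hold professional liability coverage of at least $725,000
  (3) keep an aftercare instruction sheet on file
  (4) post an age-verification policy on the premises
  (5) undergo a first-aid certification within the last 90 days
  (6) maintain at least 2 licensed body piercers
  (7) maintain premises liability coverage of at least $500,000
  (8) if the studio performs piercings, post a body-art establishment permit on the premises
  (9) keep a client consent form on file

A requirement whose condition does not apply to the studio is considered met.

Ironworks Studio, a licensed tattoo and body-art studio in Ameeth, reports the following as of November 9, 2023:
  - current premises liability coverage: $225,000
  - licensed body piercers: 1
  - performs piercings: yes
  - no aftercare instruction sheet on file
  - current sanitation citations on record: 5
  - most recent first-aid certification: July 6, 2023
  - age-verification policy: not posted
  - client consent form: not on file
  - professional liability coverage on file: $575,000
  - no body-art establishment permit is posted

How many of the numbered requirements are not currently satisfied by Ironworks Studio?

9

1. sanitation citations on record 5 > 4 → not met
2. professional liability coverage $575,000 < $725,000 → not met
3. aftercare instruction sheet absent → not met
4. age-verification policy absent → not met
5. first-aid certification 126 days ago vs limit 90 → not met
6. licensed body piercers 1 < 2 → not met
7. premises liability coverage $225,000 < $500,000 → not met
8. condition 'performs piercings' holds; body-art establishment permit absent → not met
9. client consent form absent → not met
Not met: 9 of 9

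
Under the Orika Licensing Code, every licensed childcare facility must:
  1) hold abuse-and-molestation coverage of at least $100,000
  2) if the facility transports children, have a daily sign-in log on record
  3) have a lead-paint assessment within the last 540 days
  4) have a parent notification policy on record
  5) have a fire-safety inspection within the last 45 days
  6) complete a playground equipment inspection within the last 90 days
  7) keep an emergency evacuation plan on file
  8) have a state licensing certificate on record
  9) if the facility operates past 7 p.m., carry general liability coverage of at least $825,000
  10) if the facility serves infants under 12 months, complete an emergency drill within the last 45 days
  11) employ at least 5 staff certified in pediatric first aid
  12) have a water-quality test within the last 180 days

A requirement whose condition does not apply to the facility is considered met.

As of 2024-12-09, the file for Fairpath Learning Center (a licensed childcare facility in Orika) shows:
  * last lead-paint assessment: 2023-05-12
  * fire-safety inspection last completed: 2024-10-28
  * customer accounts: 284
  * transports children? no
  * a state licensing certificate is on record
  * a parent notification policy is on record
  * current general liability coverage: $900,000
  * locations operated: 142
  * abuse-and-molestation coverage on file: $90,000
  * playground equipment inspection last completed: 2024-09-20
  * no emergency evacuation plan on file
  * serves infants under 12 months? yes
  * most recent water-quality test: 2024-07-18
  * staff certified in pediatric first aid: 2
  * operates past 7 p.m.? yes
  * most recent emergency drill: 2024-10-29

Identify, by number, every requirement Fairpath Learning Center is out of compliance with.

1. abuse-and-molestation coverage $90,000 < $100,000 → not met
2. condition 'transports children' does not hold → requirement n/a → met
3. lead-paint assessment 577 days ago vs limit 540 → not met
4. parent notification policy present → met
5. fire-safety inspection 42 days ago vs limit 45 → met
6. playground equipment inspection 80 days ago vs limit 90 → met
7. emergency evacuation plan absent → not met
8. state licensing certificate present → met
9. condition 'operates past 7 p.m.' holds; general liability coverage $900,000 ≥ $825,000 → met
10. condition 'serves infants under 12 months' holds; emergency drill 41 days ago vs limit 45 → met
11. staff certified in pediatric first aid 2 < 5 → not met
12. water-quality test 144 days ago vs limit 180 → met
Not met: 1, 3, 7, 11

1, 3, 7, 11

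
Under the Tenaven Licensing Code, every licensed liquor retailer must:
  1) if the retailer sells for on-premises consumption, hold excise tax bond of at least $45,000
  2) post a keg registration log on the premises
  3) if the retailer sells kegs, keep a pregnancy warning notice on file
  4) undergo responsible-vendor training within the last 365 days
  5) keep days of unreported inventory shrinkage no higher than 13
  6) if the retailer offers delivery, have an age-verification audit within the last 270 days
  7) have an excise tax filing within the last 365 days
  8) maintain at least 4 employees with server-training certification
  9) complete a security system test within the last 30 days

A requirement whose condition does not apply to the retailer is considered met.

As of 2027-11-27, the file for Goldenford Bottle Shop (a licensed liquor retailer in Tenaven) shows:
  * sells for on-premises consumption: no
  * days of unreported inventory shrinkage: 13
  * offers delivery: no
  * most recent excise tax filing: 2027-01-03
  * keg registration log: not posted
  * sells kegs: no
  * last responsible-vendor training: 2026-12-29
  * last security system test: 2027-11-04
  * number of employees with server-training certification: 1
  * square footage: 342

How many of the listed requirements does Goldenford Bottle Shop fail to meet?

2

1. condition 'sells for on-premises consumption' does not hold → requirement n/a → met
2. keg registration log absent → not met
3. condition 'sells kegs' does not hold → requirement n/a → met
4. responsible-vendor training 333 days ago vs limit 365 → met
5. days of unreported inventory shrinkage 13 ≤ 13 → met
6. condition 'offers delivery' does not hold → requirement n/a → met
7. excise tax filing 328 days ago vs limit 365 → met
8. employees with server-training certification 1 < 4 → not met
9. security system test 23 days ago vs limit 30 → met
Not met: 2 of 9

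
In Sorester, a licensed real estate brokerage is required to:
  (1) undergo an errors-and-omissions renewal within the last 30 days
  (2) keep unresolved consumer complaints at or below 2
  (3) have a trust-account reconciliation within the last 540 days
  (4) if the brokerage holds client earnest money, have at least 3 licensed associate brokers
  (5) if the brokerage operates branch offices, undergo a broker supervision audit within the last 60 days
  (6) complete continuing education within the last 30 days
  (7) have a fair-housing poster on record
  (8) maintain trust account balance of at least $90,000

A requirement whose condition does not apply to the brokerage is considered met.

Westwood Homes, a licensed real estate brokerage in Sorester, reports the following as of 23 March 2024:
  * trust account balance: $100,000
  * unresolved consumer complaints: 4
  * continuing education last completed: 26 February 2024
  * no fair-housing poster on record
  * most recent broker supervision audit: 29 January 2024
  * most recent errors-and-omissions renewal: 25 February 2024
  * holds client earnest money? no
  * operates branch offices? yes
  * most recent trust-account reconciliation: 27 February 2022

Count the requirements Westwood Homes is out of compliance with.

3

1. errors-and-omissions renewal 27 days ago vs limit 30 → met
2. unresolved consumer complaints 4 > 2 → not met
3. trust-account reconciliation 755 days ago vs limit 540 → not met
4. condition 'holds client earnest money' does not hold → requirement n/a → met
5. condition 'operates branch offices' holds; broker supervision audit 54 days ago vs limit 60 → met
6. continuing education 26 days ago vs limit 30 → met
7. fair-housing poster absent → not met
8. trust account balance $100,000 ≥ $90,000 → met
Not met: 3 of 8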